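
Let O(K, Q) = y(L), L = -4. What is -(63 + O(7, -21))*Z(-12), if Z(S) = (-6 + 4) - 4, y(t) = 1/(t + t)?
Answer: 1509/4 ≈ 377.25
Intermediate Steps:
y(t) = 1/(2*t)
O(K, Q) = -⅛ (O(K, Q) = (½)/(-4) = (½)*(-¼) = -⅛)
Z(S) = -6 (Z(S) = -2 - 4 = -6)
-(63 + O(7, -21))*Z(-12) = -(63 - ⅛)*(-6) = -503*(-6)/8 = -1*(-1509/4) = 1509/4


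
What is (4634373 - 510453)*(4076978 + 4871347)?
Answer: 36902176434000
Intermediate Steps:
(4634373 - 510453)*(4076978 + 4871347) = 4123920*8948325 = 36902176434000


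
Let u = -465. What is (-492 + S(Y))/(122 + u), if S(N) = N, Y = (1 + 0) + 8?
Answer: 69/49 ≈ 1.4082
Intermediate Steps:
Y = 9 (Y = 1 + 8 = 9)
(-492 + S(Y))/(122 + u) = (-492 + 9)/(122 - 465) = -483/(-343) = -483*(-1/343) = 69/49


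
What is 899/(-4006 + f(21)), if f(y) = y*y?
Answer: -29/115 ≈ -0.25217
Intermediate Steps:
f(y) = y**2
899/(-4006 + f(21)) = 899/(-4006 + 21**2) = 899/(-4006 + 441) = 899/(-3565) = -1/3565*899 = -29/115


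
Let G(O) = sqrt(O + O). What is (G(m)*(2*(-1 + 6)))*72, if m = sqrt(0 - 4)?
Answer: 720*sqrt(2)*(1 + I) ≈ 1018.2 + 1018.2*I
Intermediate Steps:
m = 2*I (m = sqrt(-4) = 2*I ≈ 2.0*I)
G(O) = sqrt(2)*sqrt(O) (G(O) = sqrt(2*O) = sqrt(2)*sqrt(O))
(G(m)*(2*(-1 + 6)))*72 = ((sqrt(2)*sqrt(2*I))*(2*(-1 + 6)))*72 = ((sqrt(2)*(1 + I))*(2*5))*72 = ((sqrt(2)*(1 + I))*10)*72 = (10*sqrt(2)*(1 + I))*72 = 720*sqrt(2)*(1 + I)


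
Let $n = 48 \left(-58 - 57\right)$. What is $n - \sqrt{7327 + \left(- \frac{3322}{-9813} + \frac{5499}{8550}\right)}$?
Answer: $-5520 - \frac{\sqrt{25473884479619142}}{1864470} \approx -5605.6$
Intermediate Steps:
$n = -5520$ ($n = 48 \left(-115\right) = -5520$)
$n - \sqrt{7327 + \left(- \frac{3322}{-9813} + \frac{5499}{8550}\right)} = -5520 - \sqrt{7327 + \left(- \frac{3322}{-9813} + \frac{5499}{8550}\right)} = -5520 - \sqrt{7327 + \left(\left(-3322\right) \left(- \frac{1}{9813}\right) + 5499 \cdot \frac{1}{8550}\right)} = -5520 - \sqrt{7327 + \left(\frac{3322}{9813} + \frac{611}{950}\right)} = -5520 - \sqrt{7327 + \frac{9151643}{9322350}} = -5520 - \sqrt{\frac{68314010093}{9322350}} = -5520 - \frac{\sqrt{25473884479619142}}{1864470}$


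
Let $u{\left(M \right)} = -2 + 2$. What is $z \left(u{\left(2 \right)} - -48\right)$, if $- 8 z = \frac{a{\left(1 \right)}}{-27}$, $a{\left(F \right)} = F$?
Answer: $\frac{2}{9} \approx 0.22222$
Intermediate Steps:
$u{\left(M \right)} = 0$
$z = \frac{1}{216}$ ($z = - \frac{1 \frac{1}{-27}}{8} = - \frac{1 \left(- \frac{1}{27}\right)}{8} = \left(- \frac{1}{8}\right) \left(- \frac{1}{27}\right) = \frac{1}{216} \approx 0.0046296$)
$z \left(u{\left(2 \right)} - -48\right) = \frac{0 - -48}{216} = \frac{0 + 48}{216} = \frac{1}{216} \cdot 48 = \frac{2}{9}$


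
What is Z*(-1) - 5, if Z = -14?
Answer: 9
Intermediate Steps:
Z*(-1) - 5 = -14*(-1) - 5 = 14 - 5 = 9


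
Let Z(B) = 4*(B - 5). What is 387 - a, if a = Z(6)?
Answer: 383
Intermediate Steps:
Z(B) = -20 + 4*B (Z(B) = 4*(-5 + B) = -20 + 4*B)
a = 4 (a = -20 + 4*6 = -20 + 24 = 4)
387 - a = 387 - 1*4 = 387 - 4 = 383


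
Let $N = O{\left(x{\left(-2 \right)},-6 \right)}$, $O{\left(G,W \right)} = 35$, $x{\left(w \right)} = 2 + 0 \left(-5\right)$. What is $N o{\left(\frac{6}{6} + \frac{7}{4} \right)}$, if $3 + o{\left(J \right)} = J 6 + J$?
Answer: $\frac{2275}{4} \approx 568.75$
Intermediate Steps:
$x{\left(w \right)} = 2$ ($x{\left(w \right)} = 2 + 0 = 2$)
$o{\left(J \right)} = -3 + 7 J$ ($o{\left(J \right)} = -3 + \left(J 6 + J\right) = -3 + \left(6 J + J\right) = -3 + 7 J$)
$N = 35$
$N o{\left(\frac{6}{6} + \frac{7}{4} \right)} = 35 \left(-3 + 7 \left(\frac{6}{6} + \frac{7}{4}\right)\right) = 35 \left(-3 + 7 \left(6 \cdot \frac{1}{6} + 7 \cdot \frac{1}{4}\right)\right) = 35 \left(-3 + 7 \left(1 + \frac{7}{4}\right)\right) = 35 \left(-3 + 7 \cdot \frac{11}{4}\right) = 35 \left(-3 + \frac{77}{4}\right) = 35 \cdot \frac{65}{4} = \frac{2275}{4}$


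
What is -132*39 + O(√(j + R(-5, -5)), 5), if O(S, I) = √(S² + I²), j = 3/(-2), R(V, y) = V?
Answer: -5148 + √74/2 ≈ -5143.7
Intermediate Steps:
j = -3/2 (j = 3*(-½) = -3/2 ≈ -1.5000)
O(S, I) = √(I² + S²)
-132*39 + O(√(j + R(-5, -5)), 5) = -132*39 + √(5² + (√(-3/2 - 5))²) = -5148 + √(25 + (√(-13/2))²) = -5148 + √(25 + (I*√26/2)²) = -5148 + √(25 - 13/2) = -5148 + √(37/2) = -5148 + √74/2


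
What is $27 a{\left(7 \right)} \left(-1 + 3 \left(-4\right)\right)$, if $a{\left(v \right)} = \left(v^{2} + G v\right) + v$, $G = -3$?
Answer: $-12285$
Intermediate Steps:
$a{\left(v \right)} = v^{2} - 2 v$ ($a{\left(v \right)} = \left(v^{2} - 3 v\right) + v = v^{2} - 2 v$)
$27 a{\left(7 \right)} \left(-1 + 3 \left(-4\right)\right) = 27 \cdot 7 \left(-2 + 7\right) \left(-1 + 3 \left(-4\right)\right) = 27 \cdot 7 \cdot 5 \left(-1 - 12\right) = 27 \cdot 35 \left(-13\right) = 945 \left(-13\right) = -12285$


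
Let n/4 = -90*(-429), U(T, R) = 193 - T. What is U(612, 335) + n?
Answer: 154021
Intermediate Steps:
n = 154440 (n = 4*(-90*(-429)) = 4*38610 = 154440)
U(612, 335) + n = (193 - 1*612) + 154440 = (193 - 612) + 154440 = -419 + 154440 = 154021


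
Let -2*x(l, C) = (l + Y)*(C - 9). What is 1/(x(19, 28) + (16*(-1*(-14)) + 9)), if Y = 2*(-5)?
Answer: 2/295 ≈ 0.0067797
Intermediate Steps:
Y = -10
x(l, C) = -(-10 + l)*(-9 + C)/2 (x(l, C) = -(l - 10)*(C - 9)/2 = -(-10 + l)*(-9 + C)/2)
1/(x(19, 28) + (16*(-1*(-14)) + 9)) = 1/((-45 + 5*28 + (9/2)*19 - ½*28*19) + (16*(-1*(-14)) + 9)) = 1/((-45 + 140 + 171/2 - 266) + (16*14 + 9)) = 1/(-171/2 + (224 + 9)) = 1/(-171/2 + 233) = 1/(295/2) = 2/295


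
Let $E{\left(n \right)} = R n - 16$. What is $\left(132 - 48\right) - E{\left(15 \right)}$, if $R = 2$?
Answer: $70$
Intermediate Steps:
$E{\left(n \right)} = -16 + 2 n$ ($E{\left(n \right)} = 2 n - 16 = -16 + 2 n$)
$\left(132 - 48\right) - E{\left(15 \right)} = \left(132 - 48\right) - \left(-16 + 2 \cdot 15\right) = 84 - \left(-16 + 30\right) = 84 - 14 = 70$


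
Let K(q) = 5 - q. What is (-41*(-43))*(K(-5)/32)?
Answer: 8815/16 ≈ 550.94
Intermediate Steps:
(-41*(-43))*(K(-5)/32) = (-41*(-43))*((5 - 1*(-5))/32) = 1763*((5 + 5)*(1/32)) = 1763*(10*(1/32)) = 1763*(5/16) = 8815/16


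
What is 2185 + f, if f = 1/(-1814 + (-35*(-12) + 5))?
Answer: 3034964/1389 ≈ 2185.0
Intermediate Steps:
f = -1/1389 (f = 1/(-1814 + (420 + 5)) = 1/(-1814 + 425) = 1/(-1389) = -1/1389 ≈ -0.00071994)
2185 + f = 2185 - 1/1389 = 3034964/1389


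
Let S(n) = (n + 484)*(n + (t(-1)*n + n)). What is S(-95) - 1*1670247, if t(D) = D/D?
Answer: -1781112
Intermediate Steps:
t(D) = 1
S(n) = 3*n*(484 + n) (S(n) = (n + 484)*(n + (1*n + n)) = (484 + n)*(n + (n + n)) = (484 + n)*(n + 2*n) = (484 + n)*(3*n) = 3*n*(484 + n))
S(-95) - 1*1670247 = 3*(-95)*(484 - 95) - 1*1670247 = 3*(-95)*389 - 1670247 = -110865 - 1670247 = -1781112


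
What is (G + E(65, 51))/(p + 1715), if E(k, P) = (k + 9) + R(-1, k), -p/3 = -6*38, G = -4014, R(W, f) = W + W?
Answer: -3942/2399 ≈ -1.6432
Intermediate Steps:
R(W, f) = 2*W
p = 684 (p = -(-18)*38 = -3*(-228) = 684)
E(k, P) = 7 + k (E(k, P) = (k + 9) + 2*(-1) = (9 + k) - 2 = 7 + k)
(G + E(65, 51))/(p + 1715) = (-4014 + (7 + 65))/(684 + 1715) = (-4014 + 72)/2399 = -3942*1/2399 = -3942/2399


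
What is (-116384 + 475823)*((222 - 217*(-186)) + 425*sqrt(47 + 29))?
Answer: 14587472376 + 305523150*sqrt(19) ≈ 1.5919e+10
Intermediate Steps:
(-116384 + 475823)*((222 - 217*(-186)) + 425*sqrt(47 + 29)) = 359439*((222 + 40362) + 425*sqrt(76)) = 359439*(40584 + 425*(2*sqrt(19))) = 359439*(40584 + 850*sqrt(19)) = 14587472376 + 305523150*sqrt(19)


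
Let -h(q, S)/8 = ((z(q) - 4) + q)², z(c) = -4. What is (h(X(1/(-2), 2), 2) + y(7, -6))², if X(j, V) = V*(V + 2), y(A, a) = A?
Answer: 49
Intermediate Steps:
X(j, V) = V*(2 + V)
h(q, S) = -8*(-8 + q)² (h(q, S) = -8*((-4 - 4) + q)² = -8*(-8 + q)²)
(h(X(1/(-2), 2), 2) + y(7, -6))² = (-8*(-8 + 2*(2 + 2))² + 7)² = (-8*(-8 + 2*4)² + 7)² = (-8*(-8 + 8)² + 7)² = (-8*0² + 7)² = (-8*0 + 7)² = (0 + 7)² = 7² = 49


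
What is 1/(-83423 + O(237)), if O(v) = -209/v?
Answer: -237/19771460 ≈ -1.1987e-5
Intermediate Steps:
1/(-83423 + O(237)) = 1/(-83423 - 209/237) = 1/(-19771460/237) = -237/19771460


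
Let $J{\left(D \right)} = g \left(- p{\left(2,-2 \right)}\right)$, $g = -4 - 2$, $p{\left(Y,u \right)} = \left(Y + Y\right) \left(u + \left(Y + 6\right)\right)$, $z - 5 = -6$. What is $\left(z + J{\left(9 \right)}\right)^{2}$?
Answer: $20449$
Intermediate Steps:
$z = -1$ ($z = 5 - 6 = -1$)
$p{\left(Y,u \right)} = 2 Y \left(6 + Y + u\right)$ ($p{\left(Y,u \right)} = 2 Y \left(u + \left(6 + Y\right)\right) = 2 Y \left(6 + Y + u\right)$)
$g = -6$ ($g = -4 - 2 = -6$)
$J{\left(D \right)} = 144$ ($J{\left(D \right)} = - 6 \left(- 2 \cdot 2 \left(6 + 2 - 2\right)\right) = - 6 \left(- 2 \cdot 2 \cdot 6\right) = - 6 \left(\left(-1\right) 24\right) = \left(-6\right) \left(-24\right) = 144$)
$\left(z + J{\left(9 \right)}\right)^{2} = \left(-1 + 144\right)^{2} = 143^{2} = 20449$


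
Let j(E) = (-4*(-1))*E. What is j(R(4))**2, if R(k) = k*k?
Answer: 4096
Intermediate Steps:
R(k) = k**2
j(E) = 4*E
j(R(4))**2 = (4*4**2)**2 = (4*16)**2 = 64**2 = 4096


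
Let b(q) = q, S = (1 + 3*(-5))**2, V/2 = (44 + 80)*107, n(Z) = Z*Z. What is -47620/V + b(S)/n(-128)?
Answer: -24218907/13586432 ≈ -1.7826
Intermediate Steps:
n(Z) = Z**2
V = 26536 (V = 2*((44 + 80)*107) = 2*(124*107) = 2*13268 = 26536)
S = 196 (S = (1 - 15)**2 = (-14)**2 = 196)
-47620/V + b(S)/n(-128) = -47620/26536 + 196/((-128)**2) = -47620*1/26536 + 196/16384 = -11905/6634 + 196*(1/16384) = -11905/6634 + 49/4096 = -24218907/13586432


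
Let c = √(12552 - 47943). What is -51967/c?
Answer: 51967*I*√35391/35391 ≈ 276.24*I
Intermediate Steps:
c = I*√35391 (c = √(-35391) = I*√35391 ≈ 188.13*I)
-51967/c = -51967*(-I*√35391/35391) = -(-51967)*I*√35391/35391 = 51967*I*√35391/35391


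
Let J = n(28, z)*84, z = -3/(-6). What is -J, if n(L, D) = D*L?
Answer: -1176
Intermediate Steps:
z = 1/2 (z = -3*(-1/6) = 1/2 ≈ 0.50000)
J = 1176 (J = ((1/2)*28)*84 = 14*84 = 1176)
-J = -1*1176 = -1176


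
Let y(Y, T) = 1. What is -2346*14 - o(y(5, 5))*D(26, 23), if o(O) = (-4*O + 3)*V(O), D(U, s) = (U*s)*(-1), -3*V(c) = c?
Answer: -97934/3 ≈ -32645.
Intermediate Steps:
V(c) = -c/3
D(U, s) = -U*s
o(O) = -O*(3 - 4*O)/3 (o(O) = (-4*O + 3)*(-O/3) = (3 - 4*O)*(-O/3) = -O*(3 - 4*O)/3)
-2346*14 - o(y(5, 5))*D(26, 23) = -2346*14 - (⅓)*1*(-3 + 4*1)*(-1*26*23) = -32844 - (⅓)*1*(-3 + 4)*(-598) = -32844 - (⅓)*1*1*(-598) = -32844 - (-598)/3 = -32844 - 1*(-598/3) = -32844 + 598/3 = -97934/3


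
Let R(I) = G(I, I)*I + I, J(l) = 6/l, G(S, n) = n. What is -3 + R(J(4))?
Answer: ¾ ≈ 0.75000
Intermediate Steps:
R(I) = I + I² (R(I) = I*I + I = I² + I = I + I²)
-3 + R(J(4)) = -3 + (6/4)*(1 + 6/4) = -3 + (6*(¼))*(1 + 6*(¼)) = -3 + 3*(1 + 3/2)/2 = -3 + (3/2)*(5/2) = -3 + 15/4 = ¾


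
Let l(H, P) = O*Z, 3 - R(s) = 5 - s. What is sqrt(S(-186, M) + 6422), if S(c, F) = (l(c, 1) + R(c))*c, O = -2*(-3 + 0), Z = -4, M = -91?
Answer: sqrt(45854) ≈ 214.14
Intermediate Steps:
O = 6 (O = -2*(-3) = 6)
R(s) = -2 + s (R(s) = 3 - (5 - s) = 3 + (-5 + s) = -2 + s)
l(H, P) = -24 (l(H, P) = 6*(-4) = -24)
S(c, F) = c*(-26 + c) (S(c, F) = (-24 + (-2 + c))*c = (-26 + c)*c = c*(-26 + c))
sqrt(S(-186, M) + 6422) = sqrt(-186*(-26 - 186) + 6422) = sqrt(-186*(-212) + 6422) = sqrt(39432 + 6422) = sqrt(45854)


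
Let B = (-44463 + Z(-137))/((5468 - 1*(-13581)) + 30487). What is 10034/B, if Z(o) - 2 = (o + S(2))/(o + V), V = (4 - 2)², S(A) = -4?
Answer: -16526720448/1478293 ≈ -11180.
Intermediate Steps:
V = 4 (V = 2² = 4)
Z(o) = 2 + (-4 + o)/(4 + o) (Z(o) = 2 + (o - 4)/(o + 4) = 2 + (-4 + o)/(4 + o))
B = -1478293/1647072 (B = (-44463 + (4 + 3*(-137))/(4 - 137))/((5468 - 1*(-13581)) + 30487) = (-44463 + (4 - 411)/(-133))/((5468 + 13581) + 30487) = (-44463 - 1/133*(-407))/(19049 + 30487) = (-44463 + 407/133)/49536 = -5913172/133*1/49536 = -1478293/1647072 ≈ -0.89753)
10034/B = 10034/(-1478293/1647072) = 10034*(-1647072/1478293) = -16526720448/1478293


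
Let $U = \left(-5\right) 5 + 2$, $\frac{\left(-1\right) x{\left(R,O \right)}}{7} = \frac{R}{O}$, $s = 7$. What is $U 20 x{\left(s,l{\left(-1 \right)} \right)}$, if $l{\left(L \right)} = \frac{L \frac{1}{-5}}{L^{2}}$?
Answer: $112700$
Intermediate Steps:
$l{\left(L \right)} = - \frac{1}{5 L}$ ($l{\left(L \right)} = \frac{L \left(- \frac{1}{5}\right)}{L^{2}} = \frac{\left(- \frac{1}{5}\right) L}{L^{2}} = - \frac{1}{5 L}$)
$x{\left(R,O \right)} = - \frac{7 R}{O}$ ($x{\left(R,O \right)} = - 7 \frac{R}{O} = - \frac{7 R}{O}$)
$U = -23$ ($U = -25 + 2 = -23$)
$U 20 x{\left(s,l{\left(-1 \right)} \right)} = \left(-23\right) 20 \left(\left(-7\right) 7 \frac{1}{\left(- \frac{1}{5}\right) \frac{1}{-1}}\right) = - 460 \left(\left(-7\right) 7 \frac{1}{\left(- \frac{1}{5}\right) \left(-1\right)}\right) = - 460 \left(\left(-7\right) 7 \frac{1}{\frac{1}{5}}\right) = - 460 \left(\left(-7\right) 7 \cdot 5\right) = \left(-460\right) \left(-245\right) = 112700$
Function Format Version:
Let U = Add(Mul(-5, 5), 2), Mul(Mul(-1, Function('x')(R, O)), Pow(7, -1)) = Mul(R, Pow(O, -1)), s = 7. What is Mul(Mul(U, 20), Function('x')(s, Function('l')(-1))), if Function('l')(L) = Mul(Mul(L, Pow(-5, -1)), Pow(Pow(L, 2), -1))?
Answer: 112700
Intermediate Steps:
Function('l')(L) = Mul(Rational(-1, 5), Pow(L, -1)) (Function('l')(L) = Mul(Mul(L, Rational(-1, 5)), Pow(L, -2)) = Mul(Mul(Rational(-1, 5), L), Pow(L, -2)) = Mul(Rational(-1, 5), Pow(L, -1)))
Function('x')(R, O) = Mul(-7, R, Pow(O, -1)) (Function('x')(R, O) = Mul(-7, Mul(R, Pow(O, -1))) = Mul(-7, R, Pow(O, -1)))
U = -23 (U = Add(-25, 2) = -23)
Mul(Mul(U, 20), Function('x')(s, Function('l')(-1))) = Mul(Mul(-23, 20), Mul(-7, 7, Pow(Mul(Rational(-1, 5), Pow(-1, -1)), -1))) = Mul(-460, Mul(-7, 7, Pow(Mul(Rational(-1, 5), -1), -1))) = Mul(-460, Mul(-7, 7, Pow(Rational(1, 5), -1))) = Mul(-460, Mul(-7, 7, 5)) = Mul(-460, -245) = 112700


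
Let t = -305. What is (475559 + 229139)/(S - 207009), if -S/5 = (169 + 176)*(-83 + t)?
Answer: 704698/462291 ≈ 1.5244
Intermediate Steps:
S = 669300 (S = -5*(169 + 176)*(-83 - 305) = -1725*(-388) = -5*(-133860) = 669300)
(475559 + 229139)/(S - 207009) = (475559 + 229139)/(669300 - 207009) = 704698/462291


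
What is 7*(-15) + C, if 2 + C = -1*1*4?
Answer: -111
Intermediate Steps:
C = -6 (C = -2 - 1*1*4 = -2 - 1*4 = -2 - 4 = -6)
7*(-15) + C = 7*(-15) - 6 = -105 - 6 = -111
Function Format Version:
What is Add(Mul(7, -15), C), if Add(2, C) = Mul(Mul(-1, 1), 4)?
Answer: -111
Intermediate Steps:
C = -6 (C = Add(-2, Mul(Mul(-1, 1), 4)) = Add(-2, Mul(-1, 4)) = Add(-2, -4) = -6)
Add(Mul(7, -15), C) = Add(Mul(7, -15), -6) = Add(-105, -6) = -111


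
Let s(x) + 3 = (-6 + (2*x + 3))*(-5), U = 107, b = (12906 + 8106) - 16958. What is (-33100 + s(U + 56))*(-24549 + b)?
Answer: 711545410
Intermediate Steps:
b = 4054 (b = 21012 - 16958 = 4054)
s(x) = 12 - 10*x (s(x) = -3 + (-6 + (2*x + 3))*(-5) = -3 + (-6 + (3 + 2*x))*(-5) = -3 + (-3 + 2*x)*(-5) = -3 + (15 - 10*x) = 12 - 10*x)
(-33100 + s(U + 56))*(-24549 + b) = (-33100 + (12 - 10*(107 + 56)))*(-24549 + 4054) = (-33100 + (12 - 10*163))*(-20495) = (-33100 + (12 - 1630))*(-20495) = (-33100 - 1618)*(-20495) = -34718*(-20495) = 711545410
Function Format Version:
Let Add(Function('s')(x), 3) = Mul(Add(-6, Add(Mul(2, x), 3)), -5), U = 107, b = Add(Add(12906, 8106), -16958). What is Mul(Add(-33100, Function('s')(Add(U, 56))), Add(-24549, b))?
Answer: 711545410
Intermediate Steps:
b = 4054 (b = Add(21012, -16958) = 4054)
Function('s')(x) = Add(12, Mul(-10, x)) (Function('s')(x) = Add(-3, Mul(Add(-6, Add(Mul(2, x), 3)), -5)) = Add(-3, Mul(Add(-6, Add(3, Mul(2, x))), -5)) = Add(-3, Mul(Add(-3, Mul(2, x)), -5)) = Add(-3, Add(15, Mul(-10, x))) = Add(12, Mul(-10, x)))
Mul(Add(-33100, Function('s')(Add(U, 56))), Add(-24549, b)) = Mul(Add(-33100, Add(12, Mul(-10, Add(107, 56)))), Add(-24549, 4054)) = Mul(Add(-33100, Add(12, Mul(-10, 163))), -20495) = Mul(Add(-33100, Add(12, -1630)), -20495) = Mul(Add(-33100, -1618), -20495) = Mul(-34718, -20495) = 711545410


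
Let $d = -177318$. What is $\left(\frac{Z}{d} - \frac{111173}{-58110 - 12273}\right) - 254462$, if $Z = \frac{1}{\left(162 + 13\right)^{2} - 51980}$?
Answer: $- \frac{22605762467686057529}{88838030005290} \approx -2.5446 \cdot 10^{5}$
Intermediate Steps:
$Z = - \frac{1}{21355}$ ($Z = \frac{1}{175^{2} - 51980} = \frac{1}{30625 - 51980} = \frac{1}{-21355} = - \frac{1}{21355} \approx -4.6827 \cdot 10^{-5}$)
$\left(\frac{Z}{d} - \frac{111173}{-58110 - 12273}\right) - 254462 = \left(- \frac{1}{21355 \left(-177318\right)} - \frac{111173}{-58110 - 12273}\right) - 254462 = \left(\left(- \frac{1}{21355}\right) \left(- \frac{1}{177318}\right) - \frac{111173}{-70383}\right) - 254462 = \left(\frac{1}{3786625890} - - \frac{111173}{70383}\right) - 254462 = \left(\frac{1}{3786625890} + \frac{111173}{70383}\right) - 254462 = \frac{140323520046451}{88838030005290} - 254462 = - \frac{22605762467686057529}{88838030005290}$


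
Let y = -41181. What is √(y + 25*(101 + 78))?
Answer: I*√36706 ≈ 191.59*I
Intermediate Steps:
√(y + 25*(101 + 78)) = √(-41181 + 25*(101 + 78)) = √(-41181 + 25*179) = √(-41181 + 4475) = √(-36706) = I*√36706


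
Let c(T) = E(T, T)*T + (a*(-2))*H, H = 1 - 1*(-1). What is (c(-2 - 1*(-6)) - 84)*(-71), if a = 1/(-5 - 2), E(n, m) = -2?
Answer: 45440/7 ≈ 6491.4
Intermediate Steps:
H = 2 (H = 1 + 1 = 2)
a = -⅐ (a = 1/(-7) = -⅐ ≈ -0.14286)
c(T) = 4/7 - 2*T (c(T) = -2*T - ⅐*(-2)*2 = -2*T + (2/7)*2 = -2*T + 4/7 = 4/7 - 2*T)
(c(-2 - 1*(-6)) - 84)*(-71) = ((4/7 - 2*(-2 - 1*(-6))) - 84)*(-71) = ((4/7 - 2*(-2 + 6)) - 84)*(-71) = ((4/7 - 2*4) - 84)*(-71) = ((4/7 - 8) - 84)*(-71) = (-52/7 - 84)*(-71) = -640/7*(-71) = 45440/7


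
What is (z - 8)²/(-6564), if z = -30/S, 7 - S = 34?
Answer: -961/132921 ≈ -0.0072299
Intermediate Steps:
S = -27 (S = 7 - 1*34 = 7 - 34 = -27)
z = 10/9 (z = -30/(-27) = -30*(-1/27) = 10/9 ≈ 1.1111)
(z - 8)²/(-6564) = (10/9 - 8)²/(-6564) = (-62/9)²*(-1/6564) = (3844/81)*(-1/6564) = -961/132921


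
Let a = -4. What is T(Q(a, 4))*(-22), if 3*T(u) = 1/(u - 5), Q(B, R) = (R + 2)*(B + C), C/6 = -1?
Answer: 22/195 ≈ 0.11282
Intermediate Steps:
C = -6 (C = 6*(-1) = -6)
Q(B, R) = (-6 + B)*(2 + R) (Q(B, R) = (R + 2)*(B - 6) = (2 + R)*(-6 + B) = (-6 + B)*(2 + R))
T(u) = 1/(3*(-5 + u)) (T(u) = 1/(3*(u - 5)) = 1/(3*(-5 + u)))
T(Q(a, 4))*(-22) = (1/(3*(-5 + (-12 - 6*4 + 2*(-4) - 4*4))))*(-22) = (1/(3*(-5 + (-12 - 24 - 8 - 16))))*(-22) = (1/(3*(-5 - 60)))*(-22) = ((⅓)/(-65))*(-22) = ((⅓)*(-1/65))*(-22) = -1/195*(-22) = 22/195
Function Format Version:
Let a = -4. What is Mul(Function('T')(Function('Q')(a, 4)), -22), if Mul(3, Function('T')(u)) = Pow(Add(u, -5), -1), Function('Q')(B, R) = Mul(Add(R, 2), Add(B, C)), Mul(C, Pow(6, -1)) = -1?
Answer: Rational(22, 195) ≈ 0.11282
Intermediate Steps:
C = -6 (C = Mul(6, -1) = -6)
Function('Q')(B, R) = Mul(Add(-6, B), Add(2, R)) (Function('Q')(B, R) = Mul(Add(R, 2), Add(B, -6)) = Mul(Add(2, R), Add(-6, B)) = Mul(Add(-6, B), Add(2, R)))
Function('T')(u) = Mul(Rational(1, 3), Pow(Add(-5, u), -1)) (Function('T')(u) = Mul(Rational(1, 3), Pow(Add(u, -5), -1)) = Mul(Rational(1, 3), Pow(Add(-5, u), -1)))
Mul(Function('T')(Function('Q')(a, 4)), -22) = Mul(Mul(Rational(1, 3), Pow(Add(-5, Add(-12, Mul(-6, 4), Mul(2, -4), Mul(-4, 4))), -1)), -22) = Mul(Mul(Rational(1, 3), Pow(Add(-5, Add(-12, -24, -8, -16)), -1)), -22) = Mul(Mul(Rational(1, 3), Pow(Add(-5, -60), -1)), -22) = Mul(Mul(Rational(1, 3), Pow(-65, -1)), -22) = Mul(Mul(Rational(1, 3), Rational(-1, 65)), -22) = Mul(Rational(-1, 195), -22) = Rational(22, 195)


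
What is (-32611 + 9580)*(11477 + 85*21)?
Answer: -305437122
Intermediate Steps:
(-32611 + 9580)*(11477 + 85*21) = -23031*(11477 + 1785) = -23031*13262 = -305437122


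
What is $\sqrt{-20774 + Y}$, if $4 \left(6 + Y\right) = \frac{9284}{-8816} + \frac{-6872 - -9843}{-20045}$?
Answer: $\frac{i \sqrt{112351770199776755}}{2325220} \approx 144.15 i$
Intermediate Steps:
$Y = - \frac{58598571}{9300880}$ ($Y = -6 + \frac{\frac{9284}{-8816} + \frac{-6872 - -9843}{-20045}}{4} = -6 + \frac{9284 \left(- \frac{1}{8816}\right) + \left(-6872 + 9843\right) \left(- \frac{1}{20045}\right)}{4} = -6 + \frac{- \frac{2321}{2204} + 2971 \left(- \frac{1}{20045}\right)}{4} = -6 + \frac{- \frac{2321}{2204} - \frac{2971}{20045}}{4} = -6 + \frac{1}{4} \left(- \frac{2793291}{2325220}\right) = -6 - \frac{2793291}{9300880} = - \frac{58598571}{9300880} \approx -6.3003$)
$\sqrt{-20774 + Y} = \sqrt{-20774 - \frac{58598571}{9300880}} = \sqrt{- \frac{193275079691}{9300880}} = \frac{i \sqrt{112351770199776755}}{2325220}$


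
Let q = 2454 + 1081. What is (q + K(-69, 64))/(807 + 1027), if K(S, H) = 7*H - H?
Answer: 3919/1834 ≈ 2.1369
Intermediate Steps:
q = 3535
K(S, H) = 6*H
(q + K(-69, 64))/(807 + 1027) = (3535 + 6*64)/(807 + 1027) = (3535 + 384)/1834 = 3919*(1/1834) = 3919/1834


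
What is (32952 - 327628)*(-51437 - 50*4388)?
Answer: 79809163812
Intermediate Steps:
(32952 - 327628)*(-51437 - 50*4388) = -294676*(-51437 - 219400) = -294676*(-270837) = 79809163812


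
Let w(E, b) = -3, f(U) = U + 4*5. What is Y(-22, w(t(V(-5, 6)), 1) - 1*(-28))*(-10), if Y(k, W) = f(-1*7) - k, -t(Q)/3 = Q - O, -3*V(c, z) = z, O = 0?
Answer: -350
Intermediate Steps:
V(c, z) = -z/3
t(Q) = -3*Q (t(Q) = -3*(Q - 1*0) = -3*(Q + 0) = -3*Q)
f(U) = 20 + U (f(U) = U + 20 = 20 + U)
Y(k, W) = 13 - k (Y(k, W) = (20 - 1*7) - k = (20 - 7) - k = 13 - k)
Y(-22, w(t(V(-5, 6)), 1) - 1*(-28))*(-10) = (13 - 1*(-22))*(-10) = (13 + 22)*(-10) = 35*(-10) = -350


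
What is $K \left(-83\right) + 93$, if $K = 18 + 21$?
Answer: $-3144$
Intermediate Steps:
$K = 39$
$K \left(-83\right) + 93 = 39 \left(-83\right) + 93 = -3237 + 93 = -3144$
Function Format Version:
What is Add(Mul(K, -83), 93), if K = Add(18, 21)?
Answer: -3144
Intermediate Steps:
K = 39
Add(Mul(K, -83), 93) = Add(Mul(39, -83), 93) = Add(-3237, 93) = -3144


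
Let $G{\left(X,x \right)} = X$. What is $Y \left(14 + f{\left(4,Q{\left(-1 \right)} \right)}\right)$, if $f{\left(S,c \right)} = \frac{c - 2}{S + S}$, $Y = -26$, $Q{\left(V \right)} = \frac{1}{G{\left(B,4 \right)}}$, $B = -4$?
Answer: $- \frac{5707}{16} \approx -356.69$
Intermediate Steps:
$Q{\left(V \right)} = - \frac{1}{4}$ ($Q{\left(V \right)} = \frac{1}{-4} = - \frac{1}{4}$)
$f{\left(S,c \right)} = \frac{-2 + c}{2 S}$
$Y \left(14 + f{\left(4,Q{\left(-1 \right)} \right)}\right) = - 26 \left(14 + \frac{-2 - \frac{1}{4}}{2 \cdot 4}\right) = - 26 \left(14 + \frac{1}{2} \cdot \frac{1}{4} \left(- \frac{9}{4}\right)\right) = - 26 \left(14 - \frac{9}{32}\right) = \left(-26\right) \frac{439}{32} = - \frac{5707}{16}$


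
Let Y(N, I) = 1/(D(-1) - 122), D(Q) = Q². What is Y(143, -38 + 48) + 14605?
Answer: 1767204/121 ≈ 14605.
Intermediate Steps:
Y(N, I) = -1/121 (Y(N, I) = 1/((-1)² - 122) = 1/(1 - 122) = 1/(-121) = -1/121)
Y(143, -38 + 48) + 14605 = -1/121 + 14605 = 1767204/121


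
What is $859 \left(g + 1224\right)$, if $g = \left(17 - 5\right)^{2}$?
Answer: $1175112$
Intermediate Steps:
$g = 144$ ($g = 12^{2} = 144$)
$859 \left(g + 1224\right) = 859 \left(144 + 1224\right) = 859 \cdot 1368 = 1175112$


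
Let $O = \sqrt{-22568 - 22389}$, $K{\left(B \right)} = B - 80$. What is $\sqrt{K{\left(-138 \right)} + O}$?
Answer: $\sqrt{-218 + i \sqrt{44957}} \approx 6.5615 + 16.157 i$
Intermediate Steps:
$K{\left(B \right)} = -80 + B$
$O = i \sqrt{44957}$ ($O = \sqrt{-44957} = i \sqrt{44957} \approx 212.03 i$)
$\sqrt{K{\left(-138 \right)} + O} = \sqrt{\left(-80 - 138\right) + i \sqrt{44957}} = \sqrt{-218 + i \sqrt{44957}}$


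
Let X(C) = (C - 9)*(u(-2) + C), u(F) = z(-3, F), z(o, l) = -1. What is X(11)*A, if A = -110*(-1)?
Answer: 2200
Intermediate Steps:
u(F) = -1
A = 110
X(C) = (-1 + C)*(-9 + C) (X(C) = (C - 9)*(-1 + C) = (-9 + C)*(-1 + C) = (-1 + C)*(-9 + C))
X(11)*A = (9 + 11² - 10*11)*110 = (9 + 121 - 110)*110 = 20*110 = 2200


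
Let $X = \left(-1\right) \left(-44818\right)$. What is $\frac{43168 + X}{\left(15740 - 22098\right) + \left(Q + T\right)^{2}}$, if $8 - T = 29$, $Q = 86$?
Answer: $- \frac{87986}{2133} \approx -41.25$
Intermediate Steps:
$X = 44818$
$T = -21$ ($T = 8 - 29 = -21$)
$\frac{43168 + X}{\left(15740 - 22098\right) + \left(Q + T\right)^{2}} = \frac{43168 + 44818}{\left(15740 - 22098\right) + \left(86 - 21\right)^{2}} = \frac{87986}{-6358 + 65^{2}} = \frac{87986}{-6358 + 4225} = \frac{87986}{-2133} = 87986 \left(- \frac{1}{2133}\right) = - \frac{87986}{2133}$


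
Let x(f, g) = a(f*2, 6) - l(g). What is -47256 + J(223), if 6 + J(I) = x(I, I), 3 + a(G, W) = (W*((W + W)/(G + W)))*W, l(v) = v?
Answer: -5366036/113 ≈ -47487.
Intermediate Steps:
a(G, W) = -3 + 2*W**3/(G + W) (a(G, W) = -3 + (W*((W + W)/(G + W)))*W = -3 + (W*((2*W)/(G + W)))*W = -3 + (W*(2*W/(G + W)))*W = -3 + (2*W**2/(G + W))*W = -3 + 2*W**3/(G + W))
x(f, g) = -g + (414 - 6*f)/(6 + 2*f) (x(f, g) = (-3*f*2 - 3*6 + 2*6**3)/(f*2 + 6) - g = (-6*f - 18 + 2*216)/(2*f + 6) - g = (-6*f - 18 + 432)/(6 + 2*f) - g = (414 - 6*f)/(6 + 2*f) - g = -g + (414 - 6*f)/(6 + 2*f))
J(I) = -6 + (207 - 3*I - I*(3 + I))/(3 + I)
-47256 + J(223) = -47256 + (189 - 1*223**2 - 12*223)/(3 + 223) = -47256 + (189 - 1*49729 - 2676)/226 = -47256 + (189 - 49729 - 2676)/226 = -47256 + (1/226)*(-52216) = -47256 - 26108/113 = -5366036/113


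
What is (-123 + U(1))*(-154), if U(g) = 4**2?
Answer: 16478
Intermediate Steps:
U(g) = 16
(-123 + U(1))*(-154) = (-123 + 16)*(-154) = -107*(-154) = 16478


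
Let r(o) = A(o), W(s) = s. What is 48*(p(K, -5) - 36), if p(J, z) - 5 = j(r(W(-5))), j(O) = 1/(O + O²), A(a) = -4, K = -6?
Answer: -1484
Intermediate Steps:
r(o) = -4
p(J, z) = 61/12 (p(J, z) = 5 + 1/((-4)*(1 - 4)) = 5 - ¼/(-3) = 5 - ¼*(-⅓) = 5 + 1/12 = 61/12)
48*(p(K, -5) - 36) = 48*(61/12 - 36) = 48*(-371/12) = -1484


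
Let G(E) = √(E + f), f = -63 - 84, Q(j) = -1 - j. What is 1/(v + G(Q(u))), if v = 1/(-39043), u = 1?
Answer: -39043/227129021502 - 1524355849*I*√149/227129021502 ≈ -1.719e-7 - 0.081923*I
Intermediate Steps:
v = -1/39043 ≈ -2.5613e-5
f = -147
G(E) = √(-147 + E) (G(E) = √(E - 147) = √(-147 + E))
1/(v + G(Q(u))) = 1/(-1/39043 + √(-147 + (-1 - 1*1))) = 1/(-1/39043 + √(-147 + (-1 - 1))) = 1/(-1/39043 + √(-147 - 2)) = 1/(-1/39043 + √(-149)) = 1/(-1/39043 + I*√149)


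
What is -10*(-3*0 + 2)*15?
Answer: -300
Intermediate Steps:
-10*(-3*0 + 2)*15 = -10*(0 + 2)*15 = -10*2*15 = -20*15 = -300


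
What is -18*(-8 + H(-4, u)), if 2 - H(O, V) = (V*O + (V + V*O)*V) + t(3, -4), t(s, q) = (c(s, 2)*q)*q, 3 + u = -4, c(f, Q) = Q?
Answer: -1458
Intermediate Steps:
u = -7 (u = -3 - 4 = -7)
t(s, q) = 2*q**2 (t(s, q) = (2*q)*q = 2*q**2)
H(O, V) = -30 - O*V - V*(V + O*V) (H(O, V) = 2 - ((V*O + (V + V*O)*V) + 2*(-4)**2) = 2 - ((O*V + (V + O*V)*V) + 2*16) = 2 - ((O*V + V*(V + O*V)) + 32) = 2 - (32 + O*V + V*(V + O*V)) = 2 + (-32 - O*V - V*(V + O*V)) = -30 - O*V - V*(V + O*V))
-18*(-8 + H(-4, u)) = -18*(-8 + (-30 - 1*(-7)**2 - 1*(-4)*(-7) - 1*(-4)*(-7)**2)) = -18*(-8 + (-30 - 1*49 - 28 - 1*(-4)*49)) = -18*(-8 + (-30 - 49 - 28 + 196)) = -18*(-8 + 89) = -18*81 = -1458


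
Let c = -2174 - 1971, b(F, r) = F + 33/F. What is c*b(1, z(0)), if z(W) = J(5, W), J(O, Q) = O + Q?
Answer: -140930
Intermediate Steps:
z(W) = 5 + W
c = -4145
c*b(1, z(0)) = -4145*(1 + 33/1) = -4145*(1 + 33*1) = -4145*(1 + 33) = -4145*34 = -140930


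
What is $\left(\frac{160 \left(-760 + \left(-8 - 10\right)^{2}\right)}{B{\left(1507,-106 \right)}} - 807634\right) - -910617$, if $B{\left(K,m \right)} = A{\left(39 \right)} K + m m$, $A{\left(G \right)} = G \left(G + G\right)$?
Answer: $\frac{47326139623}{459553} \approx 1.0298 \cdot 10^{5}$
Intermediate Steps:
$A{\left(G \right)} = 2 G^{2}$ ($A{\left(G \right)} = G 2 G = 2 G^{2}$)
$B{\left(K,m \right)} = m^{2} + 3042 K$ ($B{\left(K,m \right)} = 2 \cdot 39^{2} K + m m = 2 \cdot 1521 K + m^{2} = 3042 K + m^{2} = m^{2} + 3042 K$)
$\left(\frac{160 \left(-760 + \left(-8 - 10\right)^{2}\right)}{B{\left(1507,-106 \right)}} - 807634\right) - -910617 = \left(\frac{160 \left(-760 + \left(-8 - 10\right)^{2}\right)}{\left(-106\right)^{2} + 3042 \cdot 1507} - 807634\right) - -910617 = \left(\frac{160 \left(-760 + \left(-18\right)^{2}\right)}{11236 + 4584294} - 807634\right) + 910617 = \left(\frac{160 \left(-760 + 324\right)}{4595530} - 807634\right) + 910617 = \left(160 \left(-436\right) \frac{1}{4595530} - 807634\right) + 910617 = \left(\left(-69760\right) \frac{1}{4595530} - 807634\right) + 910617 = \left(- \frac{6976}{459553} - 807634\right) + 910617 = - \frac{371150634578}{459553} + 910617 = \frac{47326139623}{459553}$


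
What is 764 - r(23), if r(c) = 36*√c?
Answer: 764 - 36*√23 ≈ 591.35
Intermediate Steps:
764 - r(23) = 764 - 36*√23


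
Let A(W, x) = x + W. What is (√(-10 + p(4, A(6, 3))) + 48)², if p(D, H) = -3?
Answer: (48 + I*√13)² ≈ 2291.0 + 346.13*I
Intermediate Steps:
A(W, x) = W + x
(√(-10 + p(4, A(6, 3))) + 48)² = (√(-10 - 3) + 48)² = (√(-13) + 48)² = (I*√13 + 48)² = (48 + I*√13)²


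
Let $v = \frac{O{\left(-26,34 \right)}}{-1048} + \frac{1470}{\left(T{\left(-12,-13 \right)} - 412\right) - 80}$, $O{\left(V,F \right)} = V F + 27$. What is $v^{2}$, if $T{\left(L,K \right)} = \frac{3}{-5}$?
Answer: $\frac{3474507184009}{740301926464} \approx 4.6934$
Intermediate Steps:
$T{\left(L,K \right)} = - \frac{3}{5}$ ($T{\left(L,K \right)} = 3 \left(- \frac{1}{5}\right) = - \frac{3}{5}$)
$O{\left(V,F \right)} = 27 + F V$ ($O{\left(V,F \right)} = F V + 27 = 27 + F V$)
$v = - \frac{1864003}{860408}$ ($v = \frac{27 + 34 \left(-26\right)}{-1048} + \frac{1470}{\left(- \frac{3}{5} - 412\right) - 80} = \left(27 - 884\right) \left(- \frac{1}{1048}\right) + \frac{1470}{- \frac{2063}{5} - 80} = \left(-857\right) \left(- \frac{1}{1048}\right) + \frac{1470}{- \frac{2463}{5}} = \frac{857}{1048} + 1470 \left(- \frac{5}{2463}\right) = \frac{857}{1048} - \frac{2450}{821} = - \frac{1864003}{860408} \approx -2.1664$)
$v^{2} = \left(- \frac{1864003}{860408}\right)^{2} = \frac{3474507184009}{740301926464}$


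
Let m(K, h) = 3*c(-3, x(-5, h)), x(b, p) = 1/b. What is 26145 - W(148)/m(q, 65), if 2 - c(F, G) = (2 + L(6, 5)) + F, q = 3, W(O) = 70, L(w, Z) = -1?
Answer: 156835/6 ≈ 26139.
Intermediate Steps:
x(b, p) = 1/b
c(F, G) = 1 - F (c(F, G) = 2 - ((2 - 1) + F) = 2 - (1 + F) = 2 + (-1 - F) = 1 - F)
m(K, h) = 12 (m(K, h) = 3*(1 - 1*(-3)) = 3*(1 + 3) = 3*4 = 12)
26145 - W(148)/m(q, 65) = 26145 - 70/12 = 26145 - 1*35/6 = 26145 - 35/6 = 156835/6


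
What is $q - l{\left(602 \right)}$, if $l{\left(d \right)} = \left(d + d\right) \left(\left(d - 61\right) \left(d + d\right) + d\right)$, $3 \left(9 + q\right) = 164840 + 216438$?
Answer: $- \frac{2354519941}{3} \approx -7.8484 \cdot 10^{8}$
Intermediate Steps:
$q = \frac{381251}{3}$ ($q = -9 + \frac{164840 + 216438}{3} = -9 + \frac{1}{3} \cdot 381278 = -9 + \frac{381278}{3} = \frac{381251}{3} \approx 1.2708 \cdot 10^{5}$)
$l{\left(d \right)} = 2 d \left(d + 2 d \left(-61 + d\right)\right)$ ($l{\left(d \right)} = 2 d \left(\left(-61 + d\right) 2 d + d\right) = 2 d \left(2 d \left(-61 + d\right) + d\right) = 2 d \left(d + 2 d \left(-61 + d\right)\right)$)
$q - l{\left(602 \right)} = \frac{381251}{3} - 602^{2} \left(-242 + 4 \cdot 602\right) = \frac{381251}{3} - 362404 \left(-242 + 2408\right) = \frac{381251}{3} - 362404 \cdot 2166 = \frac{381251}{3} - 784967064 = - \frac{2354519941}{3}$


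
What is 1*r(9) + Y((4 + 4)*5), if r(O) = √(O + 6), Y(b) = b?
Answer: 40 + √15 ≈ 43.873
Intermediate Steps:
r(O) = √(6 + O)
1*r(9) + Y((4 + 4)*5) = 1*√(6 + 9) + (4 + 4)*5 = 1*√15 + 8*5 = √15 + 40 = 40 + √15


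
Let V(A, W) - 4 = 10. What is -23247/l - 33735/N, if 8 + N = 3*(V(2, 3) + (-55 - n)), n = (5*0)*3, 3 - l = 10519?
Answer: 357802617/1377596 ≈ 259.73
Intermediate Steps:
l = -10516 (l = 3 - 1*10519 = 3 - 10519 = -10516)
V(A, W) = 14 (V(A, W) = 4 + 10 = 14)
n = 0 (n = 0*3 = 0)
N = -131 (N = -8 + 3*(14 + (-55 - 1*0)) = -8 + 3*(14 + (-55 + 0)) = -8 + 3*(14 - 55) = -8 + 3*(-41) = -8 - 123 = -131)
-23247/l - 33735/N = -23247/(-10516) - 33735/(-131) = -23247*(-1/10516) - 33735*(-1/131) = 23247/10516 + 33735/131 = 357802617/1377596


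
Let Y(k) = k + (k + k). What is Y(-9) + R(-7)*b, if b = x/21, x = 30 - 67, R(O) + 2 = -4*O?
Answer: -1529/21 ≈ -72.810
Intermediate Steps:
R(O) = -2 - 4*O
Y(k) = 3*k (Y(k) = k + 2*k = 3*k)
x = -37
b = -37/21 ≈ -1.7619
Y(-9) + R(-7)*b = 3*(-9) + (-2 - 4*(-7))*(-37/21) = -27 + (-2 + 28)*(-37/21) = -27 + 26*(-37/21) = -27 - 962/21 = -1529/21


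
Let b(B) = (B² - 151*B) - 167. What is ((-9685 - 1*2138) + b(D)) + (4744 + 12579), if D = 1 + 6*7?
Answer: 689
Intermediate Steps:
D = 43 (D = 1 + 42 = 43)
b(B) = -167 + B² - 151*B
((-9685 - 1*2138) + b(D)) + (4744 + 12579) = ((-9685 - 1*2138) + (-167 + 43² - 151*43)) + (4744 + 12579) = ((-9685 - 2138) + (-167 + 1849 - 6493)) + 17323 = (-11823 - 4811) + 17323 = -16634 + 17323 = 689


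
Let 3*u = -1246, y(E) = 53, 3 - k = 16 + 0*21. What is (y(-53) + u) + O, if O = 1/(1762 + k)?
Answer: -211240/583 ≈ -362.33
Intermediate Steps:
k = -13 (k = 3 - (16 + 0*21) = 3 - (16 + 0) = 3 - 1*16 = 3 - 16 = -13)
O = 1/1749 (O = 1/(1762 - 13) = 1/1749 ≈ 0.00057176)
u = -1246/3 (u = (⅓)*(-1246) = -1246/3 ≈ -415.33)
(y(-53) + u) + O = (53 - 1246/3) + 1/1749 = -1087/3 + 1/1749 = -211240/583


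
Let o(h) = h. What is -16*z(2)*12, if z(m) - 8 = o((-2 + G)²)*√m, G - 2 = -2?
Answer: -1536 - 768*√2 ≈ -2622.1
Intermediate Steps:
G = 0 (G = 2 - 2 = 0)
z(m) = 8 + 4*√m (z(m) = 8 + (-2 + 0)²*√m = 8 + (-2)²*√m = 8 + 4*√m)
-16*z(2)*12 = -16*(8 + 4*√2)*12 = (-128 - 64*√2)*12 = -1536 - 768*√2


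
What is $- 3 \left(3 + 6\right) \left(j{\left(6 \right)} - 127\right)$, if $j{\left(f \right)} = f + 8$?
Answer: $3051$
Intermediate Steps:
$j{\left(f \right)} = 8 + f$
$- 3 \left(3 + 6\right) \left(j{\left(6 \right)} - 127\right) = - 3 \left(3 + 6\right) \left(\left(8 + 6\right) - 127\right) = \left(-3\right) 9 \left(14 - 127\right) = \left(-27\right) \left(-113\right) = 3051$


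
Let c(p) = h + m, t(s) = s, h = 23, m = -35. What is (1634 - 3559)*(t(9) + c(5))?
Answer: 5775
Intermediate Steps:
c(p) = -12 (c(p) = 23 - 35 = -12)
(1634 - 3559)*(t(9) + c(5)) = (1634 - 3559)*(9 - 12) = -1925*(-3) = 5775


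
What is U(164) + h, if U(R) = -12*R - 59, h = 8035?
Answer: 6008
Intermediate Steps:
U(R) = -59 - 12*R
U(164) + h = (-59 - 12*164) + 8035 = (-59 - 1968) + 8035 = -2027 + 8035 = 6008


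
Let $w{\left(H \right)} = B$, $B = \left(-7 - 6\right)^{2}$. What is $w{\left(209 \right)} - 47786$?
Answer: $-47617$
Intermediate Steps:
$B = 169$ ($B = \left(-13\right)^{2} = 169$)
$w{\left(H \right)} = 169$
$w{\left(209 \right)} - 47786 = 169 - 47786 = -47617$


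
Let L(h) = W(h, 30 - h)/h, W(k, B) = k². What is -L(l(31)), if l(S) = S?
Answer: -31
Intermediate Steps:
L(h) = h (L(h) = h²/h = h)
-L(l(31)) = -1*31 = -31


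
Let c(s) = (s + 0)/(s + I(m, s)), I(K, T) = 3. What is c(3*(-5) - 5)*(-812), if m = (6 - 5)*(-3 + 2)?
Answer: -16240/17 ≈ -955.29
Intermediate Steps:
m = -1 (m = 1*(-1) = -1)
c(s) = s/(3 + s) (c(s) = (s + 0)/(s + 3) = s/(3 + s))
c(3*(-5) - 5)*(-812) = ((3*(-5) - 5)/(3 + (3*(-5) - 5)))*(-812) = ((-15 - 5)/(3 + (-15 - 5)))*(-812) = -20/(3 - 20)*(-812) = -20/(-17)*(-812) = -20*(-1/17)*(-812) = (20/17)*(-812) = -16240/17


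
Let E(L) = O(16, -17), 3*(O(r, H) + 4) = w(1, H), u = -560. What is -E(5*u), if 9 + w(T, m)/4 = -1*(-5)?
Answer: 28/3 ≈ 9.3333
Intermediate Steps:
w(T, m) = -16 (w(T, m) = -36 + 4*(-1*(-5)) = -36 + 4*5 = -36 + 20 = -16)
O(r, H) = -28/3 (O(r, H) = -4 + (1/3)*(-16) = -4 - 16/3 = -28/3)
E(L) = -28/3
-E(5*u) = -1*(-28/3) = 28/3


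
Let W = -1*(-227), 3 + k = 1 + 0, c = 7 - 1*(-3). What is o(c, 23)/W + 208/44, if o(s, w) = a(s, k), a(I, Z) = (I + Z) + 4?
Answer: 11936/2497 ≈ 4.7801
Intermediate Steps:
c = 10 (c = 7 + 3 = 10)
k = -2 (k = -3 + (1 + 0) = -3 + 1 = -2)
a(I, Z) = 4 + I + Z
o(s, w) = 2 + s (o(s, w) = 4 + s - 2 = 2 + s)
W = 227
o(c, 23)/W + 208/44 = (2 + 10)/227 + 208/44 = 12*(1/227) + 208*(1/44) = 12/227 + 52/11 = 11936/2497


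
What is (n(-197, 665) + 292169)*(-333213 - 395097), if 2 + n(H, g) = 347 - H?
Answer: -213184348410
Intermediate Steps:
n(H, g) = 345 - H (n(H, g) = -2 + (347 - H) = 345 - H)
(n(-197, 665) + 292169)*(-333213 - 395097) = ((345 - 1*(-197)) + 292169)*(-333213 - 395097) = ((345 + 197) + 292169)*(-728310) = (542 + 292169)*(-728310) = 292711*(-728310) = -213184348410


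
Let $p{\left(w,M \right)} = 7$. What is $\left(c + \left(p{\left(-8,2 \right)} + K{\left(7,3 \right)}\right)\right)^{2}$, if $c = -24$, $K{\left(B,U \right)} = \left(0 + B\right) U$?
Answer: $16$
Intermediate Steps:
$K{\left(B,U \right)} = B U$
$\left(c + \left(p{\left(-8,2 \right)} + K{\left(7,3 \right)}\right)\right)^{2} = \left(-24 + \left(7 + 7 \cdot 3\right)\right)^{2} = \left(-24 + \left(7 + 21\right)\right)^{2} = \left(-24 + 28\right)^{2} = 4^{2} = 16$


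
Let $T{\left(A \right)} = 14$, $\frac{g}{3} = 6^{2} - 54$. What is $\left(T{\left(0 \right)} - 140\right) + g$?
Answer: $-180$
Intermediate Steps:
$g = -54$ ($g = 3 \left(6^{2} - 54\right) = 3 \left(36 - 54\right) = 3 \left(-18\right) = -54$)
$\left(T{\left(0 \right)} - 140\right) + g = \left(14 - 140\right) - 54 = -126 - 54 = -180$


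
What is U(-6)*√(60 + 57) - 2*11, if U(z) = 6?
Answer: -22 + 18*√13 ≈ 42.900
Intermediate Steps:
U(-6)*√(60 + 57) - 2*11 = 6*√(60 + 57) - 2*11 = 6*√117 - 22 = 6*(3*√13) - 22 = 18*√13 - 22 = -22 + 18*√13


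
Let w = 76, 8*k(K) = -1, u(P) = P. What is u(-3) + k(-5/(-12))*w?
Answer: -25/2 ≈ -12.500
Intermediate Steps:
k(K) = -1/8 (k(K) = (1/8)*(-1) = -1/8)
u(-3) + k(-5/(-12))*w = -3 - 1/8*76 = -3 - 19/2 = -25/2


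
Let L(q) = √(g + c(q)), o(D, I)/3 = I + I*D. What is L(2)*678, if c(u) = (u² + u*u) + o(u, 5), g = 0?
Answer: 678*√53 ≈ 4935.9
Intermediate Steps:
o(D, I) = 3*I + 3*D*I (o(D, I) = 3*(I + I*D) = 3*(I + D*I) = 3*I + 3*D*I)
c(u) = 15 + 2*u² + 15*u (c(u) = (u² + u*u) + 3*5*(1 + u) = (u² + u²) + (15 + 15*u) = 2*u² + (15 + 15*u) = 15 + 2*u² + 15*u)
L(q) = √(15 + 2*q² + 15*q) (L(q) = √(0 + (15 + 2*q² + 15*q)) = √(15 + 2*q² + 15*q))
L(2)*678 = √(15 + 2*2² + 15*2)*678 = √(15 + 2*4 + 30)*678 = √(15 + 8 + 30)*678 = √53*678 = 678*√53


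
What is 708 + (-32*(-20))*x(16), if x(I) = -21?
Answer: -12732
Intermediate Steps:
708 + (-32*(-20))*x(16) = 708 - 32*(-20)*(-21) = 708 + 640*(-21) = 708 - 13440 = -12732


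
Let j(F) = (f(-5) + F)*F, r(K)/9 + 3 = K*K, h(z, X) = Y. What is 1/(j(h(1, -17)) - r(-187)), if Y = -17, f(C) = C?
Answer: -1/314320 ≈ -3.1815e-6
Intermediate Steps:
h(z, X) = -17
r(K) = -27 + 9*K² (r(K) = -27 + 9*(K*K) = -27 + 9*K²)
j(F) = F*(-5 + F) (j(F) = (-5 + F)*F = F*(-5 + F))
1/(j(h(1, -17)) - r(-187)) = 1/(-17*(-5 - 17) - (-27 + 9*(-187)²)) = 1/(-17*(-22) - (-27 + 9*34969)) = 1/(374 - (-27 + 314721)) = 1/(374 - 1*314694) = 1/(374 - 314694) = 1/(-314320) = -1/314320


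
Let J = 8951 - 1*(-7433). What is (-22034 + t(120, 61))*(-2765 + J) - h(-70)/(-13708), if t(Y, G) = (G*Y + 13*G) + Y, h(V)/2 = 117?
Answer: -1288249183309/6854 ≈ -1.8796e+8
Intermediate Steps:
h(V) = 234 (h(V) = 2*117 = 234)
J = 16384 (J = 8951 + 7433 = 16384)
t(Y, G) = Y + 13*G + G*Y (t(Y, G) = (13*G + G*Y) + Y = Y + 13*G + G*Y)
(-22034 + t(120, 61))*(-2765 + J) - h(-70)/(-13708) = (-22034 + (120 + 13*61 + 61*120))*(-2765 + 16384) - 234/(-13708) = (-22034 + (120 + 793 + 7320))*13619 - 234*(-1)/13708 = (-22034 + 8233)*13619 - 1*(-117/6854) = -13801*13619 + 117/6854 = -187955819 + 117/6854 = -1288249183309/6854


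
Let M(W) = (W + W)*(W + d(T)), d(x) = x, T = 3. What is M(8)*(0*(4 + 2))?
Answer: 0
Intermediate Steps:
M(W) = 2*W*(3 + W) (M(W) = (W + W)*(W + 3) = (2*W)*(3 + W) = 2*W*(3 + W))
M(8)*(0*(4 + 2)) = (2*8*(3 + 8))*(0*(4 + 2)) = (2*8*11)*(0*6) = 176*0 = 0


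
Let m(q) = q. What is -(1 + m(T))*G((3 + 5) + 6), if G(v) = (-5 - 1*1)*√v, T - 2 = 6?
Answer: 54*√14 ≈ 202.05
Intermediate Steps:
T = 8 (T = 2 + 6 = 8)
G(v) = -6*√v (G(v) = (-5 - 1)*√v = -6*√v)
-(1 + m(T))*G((3 + 5) + 6) = -(1 + 8)*(-6*√((3 + 5) + 6)) = -9*(-6*√(8 + 6)) = -9*(-6*√14) = -(-54)*√14 = 54*√14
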